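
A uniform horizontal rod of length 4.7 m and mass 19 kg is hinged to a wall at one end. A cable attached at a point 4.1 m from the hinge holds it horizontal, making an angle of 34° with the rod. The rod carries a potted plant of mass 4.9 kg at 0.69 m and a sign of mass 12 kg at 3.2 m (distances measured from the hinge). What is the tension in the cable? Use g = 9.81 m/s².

Sum moments about the hinge (the unknown hinge reaction has zero arm there).
Beam weight: 19 × 9.81 = 186.4 N down at 2.35 m → arm 2.35 m, τ = 186.4 × 2.35 = 438 N·m clockwise.
Potted plant: 4.9 × 9.81 = 48.07 N down at 0.69 m → arm 0.69 m, τ = 48.07 × 0.69 = 33.17 N·m clockwise.
Sign: 12 × 9.81 = 117.7 N down at 3.2 m → arm 3.2 m, τ = 117.7 × 3.2 = 376.6 N·m clockwise.
Total clockwise load moment = 847.8 N·m.
The cable tension T acts at 4.1 m; only its component perpendicular to the rod, T sinθ, produces torque. sin 34° = 0.5592.
Στ = 0 ⇒ T × 4.1 × 0.5592 = 847.8 ⇒ T = 847.8 / 2.293 = 370 N.

T ≈ 370 N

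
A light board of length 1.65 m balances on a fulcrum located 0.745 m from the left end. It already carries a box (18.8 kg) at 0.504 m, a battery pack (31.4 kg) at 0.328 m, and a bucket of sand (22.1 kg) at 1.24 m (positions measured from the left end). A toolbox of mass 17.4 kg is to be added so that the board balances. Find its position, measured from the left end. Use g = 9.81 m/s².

x ≈ 1.13 m from the left end

Choose the fulcrum (at 0.745 m from the left end) as the axis so the support reaction has zero arm there.
Box: 18.8 × 9.81 = 184.4 N down at 0.504 m → arm 0.241 m, τ = 184.4 × 0.241 = 44.44 N·m counterclockwise.
Battery pack: 31.4 × 9.81 = 308 N down at 0.328 m → arm 0.417 m, τ = 308 × 0.417 = 128.4 N·m counterclockwise.
Bucket of sand: 22.1 × 9.81 = 216.8 N down at 1.24 m → arm 0.495 m, τ = 216.8 × 0.495 = 107.3 N·m clockwise.
Net moment of existing loads = 65.54 N·m counterclockwise.
The toolbox weighs 17.4 × 9.81 = 170.7 N and must supply an equal clockwise moment, so its lever arm about the fulcrum is 65.54 / 170.7 = 0.384 m.
That puts it at 0.745 + 0.384 = 1.13 m from the left end.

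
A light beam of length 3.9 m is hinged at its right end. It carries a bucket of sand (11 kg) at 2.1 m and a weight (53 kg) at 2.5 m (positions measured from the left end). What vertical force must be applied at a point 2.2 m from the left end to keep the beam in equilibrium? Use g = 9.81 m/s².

F ≈ 542 N

Sum moments about the right end (the unknown pivot reaction has zero arm there).
Bucket of sand: 11 × 9.81 = 107.9 N down at 2.1 m → arm 1.8 m, τ = 107.9 × 1.8 = 194.2 N·m counterclockwise.
Weight: 53 × 9.81 = 519.9 N down at 2.5 m → arm 1.4 m, τ = 519.9 × 1.4 = 727.9 N·m counterclockwise.
Net moment of the loads = 922.1 N·m counterclockwise.
The upward force F acts at a point 2.2 m from the left end, arm 1.7 m, giving F × 1.7 clockwise.
For rotational equilibrium, F × 1.7 = 922.1, so F = 922.1 / 1.7 = 542 N.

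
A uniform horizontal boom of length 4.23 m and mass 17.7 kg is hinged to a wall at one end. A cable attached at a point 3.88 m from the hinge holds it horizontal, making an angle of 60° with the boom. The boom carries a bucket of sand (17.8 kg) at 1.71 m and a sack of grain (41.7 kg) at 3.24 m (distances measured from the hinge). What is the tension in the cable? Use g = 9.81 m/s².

Sum moments about the hinge (the unknown hinge reaction has zero arm there).
Beam weight: 17.7 × 9.81 = 173.6 N down at 2.115 m → arm 2.115 m, τ = 173.6 × 2.115 = 367.2 N·m clockwise.
Bucket of sand: 17.8 × 9.81 = 174.6 N down at 1.71 m → arm 1.71 m, τ = 174.6 × 1.71 = 298.6 N·m clockwise.
Sack of grain: 41.7 × 9.81 = 409.1 N down at 3.24 m → arm 3.24 m, τ = 409.1 × 3.24 = 1325 N·m clockwise.
Total clockwise load moment = 1991 N·m.
The cable tension T acts at 3.88 m; only its component perpendicular to the boom, T sinθ, produces torque. sin 60° = 0.866.
For rotational equilibrium, T × 3.88 × 0.866 = 1991, so T = 1991 / 3.36 = 593 N.

T ≈ 593 N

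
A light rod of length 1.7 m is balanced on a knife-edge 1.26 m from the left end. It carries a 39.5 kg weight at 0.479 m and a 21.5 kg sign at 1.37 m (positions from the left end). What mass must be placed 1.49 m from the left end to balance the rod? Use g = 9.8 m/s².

m ≈ 124 kg

Take moments about the knife-edge (at 1.26 m from the left end).
Weight: 39.5 × 9.8 = 387.1 N down at 0.479 m → arm 0.781 m, τ = 387.1 × 0.781 = 302.3 N·m counterclockwise.
Sign: 21.5 × 9.8 = 210.7 N down at 1.37 m → arm 0.11 m, τ = 210.7 × 0.11 = 23.18 N·m clockwise.
Net moment of known loads = 279.1 N·m counterclockwise.
An unknown mass m at 1.49 m has arm 0.23 m; its moment is m·g·0.23 clockwise.
Balancing moments: m × 9.8 × 0.23 = 279.1, giving m = 279.1 / (9.8 × 0.23) = 124 kg.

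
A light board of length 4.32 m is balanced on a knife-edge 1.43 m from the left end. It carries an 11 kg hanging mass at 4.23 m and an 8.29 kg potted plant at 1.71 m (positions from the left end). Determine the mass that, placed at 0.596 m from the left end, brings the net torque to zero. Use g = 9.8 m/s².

Taking torques about the knife-edge (at 1.43 m from the left end):
Hanging mass: 11 × 9.8 = 107.8 N down at 4.23 m → arm 2.8 m, τ = 107.8 × 2.8 = 301.8 N·m clockwise.
Potted plant: 8.29 × 9.8 = 81.24 N down at 1.71 m → arm 0.28 m, τ = 81.24 × 0.28 = 22.75 N·m clockwise.
Net moment of known loads = 324.6 N·m clockwise.
An unknown mass m at 0.596 m has arm 0.834 m; its moment is m·g·0.834 counterclockwise.
For rotational equilibrium, m × 9.8 × 0.834 = 324.6, so m = 324.6 / (9.8 × 0.834) = 39.7 kg.

m ≈ 39.7 kg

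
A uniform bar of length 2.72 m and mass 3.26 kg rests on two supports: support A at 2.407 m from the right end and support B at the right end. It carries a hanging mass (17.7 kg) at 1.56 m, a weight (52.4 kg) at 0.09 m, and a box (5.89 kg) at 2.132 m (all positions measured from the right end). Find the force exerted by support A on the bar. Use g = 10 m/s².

R_A ≈ 205 N

About support B:
Beam weight: 3.26 × 10 = 32.6 N down at 1.36 m → arm 1.36 m, τ = 32.6 × 1.36 = 44.34 N·m counterclockwise.
Hanging mass: 17.7 × 10 = 177 N down at 1.56 m → arm 1.56 m, τ = 177 × 1.56 = 276.1 N·m counterclockwise.
Weight: 52.4 × 10 = 524 N down at 0.09 m → arm 0.09 m, τ = 524 × 0.09 = 47.16 N·m counterclockwise.
Box: 5.89 × 10 = 58.9 N down at 2.132 m → arm 2.132 m, τ = 58.9 × 2.132 = 125.6 N·m counterclockwise.
Net load moment about support B = 493.2 N·m counterclockwise.
Reaction R at support A is upward at 2.407 m, arm 2.407 m → moment R × 2.407 clockwise.
For rotational equilibrium, R × 2.407 = 493.2, so R = 205 N.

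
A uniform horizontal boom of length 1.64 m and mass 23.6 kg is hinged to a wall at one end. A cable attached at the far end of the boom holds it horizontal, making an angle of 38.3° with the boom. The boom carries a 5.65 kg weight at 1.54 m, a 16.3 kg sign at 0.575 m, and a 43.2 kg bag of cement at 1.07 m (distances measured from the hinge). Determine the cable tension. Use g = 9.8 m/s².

Choose the hinge as the axis so the unknown hinge reaction has zero arm there.
Beam weight: 23.6 × 9.8 = 231.3 N down at 0.82 m → arm 0.82 m, τ = 231.3 × 0.82 = 189.7 N·m clockwise.
Weight: 5.65 × 9.8 = 55.37 N down at 1.54 m → arm 1.54 m, τ = 55.37 × 1.54 = 85.27 N·m clockwise.
Sign: 16.3 × 9.8 = 159.7 N down at 0.575 m → arm 0.575 m, τ = 159.7 × 0.575 = 91.83 N·m clockwise.
Bag of cement: 43.2 × 9.8 = 423.4 N down at 1.07 m → arm 1.07 m, τ = 423.4 × 1.07 = 453 N·m clockwise.
Total clockwise load moment = 819.8 N·m.
The cable tension T acts at 1.64 m; only its component perpendicular to the boom, T sinθ, produces torque. sin 38.3° = 0.6198.
Στ = 0 ⇒ T × 1.64 × 0.6198 = 819.8 ⇒ T = 819.8 / 1.016 = 807 N.

T ≈ 807 N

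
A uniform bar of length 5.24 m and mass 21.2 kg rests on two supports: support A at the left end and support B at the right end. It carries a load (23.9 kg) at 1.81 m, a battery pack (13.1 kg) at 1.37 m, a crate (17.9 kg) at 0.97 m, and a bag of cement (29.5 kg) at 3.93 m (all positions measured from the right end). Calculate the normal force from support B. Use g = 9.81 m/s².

R_B ≈ 568 N

Sum moments about support A (its reaction then has zero moment arm).
Beam weight: 21.2 × 9.81 = 208 N down at 2.62 m → arm 2.62 m, τ = 208 × 2.62 = 545 N·m clockwise.
Load: 23.9 × 9.81 = 234.5 N down at 1.81 m → arm 3.43 m, τ = 234.5 × 3.43 = 804.3 N·m clockwise.
Battery pack: 13.1 × 9.81 = 128.5 N down at 1.37 m → arm 3.87 m, τ = 128.5 × 3.87 = 497.3 N·m clockwise.
Crate: 17.9 × 9.81 = 175.6 N down at 0.97 m → arm 4.27 m, τ = 175.6 × 4.27 = 749.8 N·m clockwise.
Bag of cement: 29.5 × 9.81 = 289.4 N down at 3.93 m → arm 1.31 m, τ = 289.4 × 1.31 = 379.1 N·m clockwise.
Net load moment about support A = 2975 N·m clockwise.
Reaction R at support B is upward at 0 m, arm 5.24 m → moment R × 5.24 counterclockwise.
Στ = 0 ⇒ R × 5.24 = 2975 ⇒ R = 568 N.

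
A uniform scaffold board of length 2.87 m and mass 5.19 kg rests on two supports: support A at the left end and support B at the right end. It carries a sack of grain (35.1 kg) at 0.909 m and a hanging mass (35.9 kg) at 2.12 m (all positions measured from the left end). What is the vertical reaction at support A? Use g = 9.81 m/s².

Taking torques about support B:
Beam weight: 5.19 × 9.81 = 50.91 N down at 1.435 m → arm 1.435 m, τ = 50.91 × 1.435 = 73.06 N·m counterclockwise.
Sack of grain: 35.1 × 9.81 = 344.3 N down at 0.909 m → arm 1.961 m, τ = 344.3 × 1.961 = 675.2 N·m counterclockwise.
Hanging mass: 35.9 × 9.81 = 352.2 N down at 2.12 m → arm 0.75 m, τ = 352.2 × 0.75 = 264.1 N·m counterclockwise.
Net load moment about support B = 1012 N·m counterclockwise.
Reaction R at support A is upward at 0 m, arm 2.87 m → moment R × 2.87 clockwise.
Setting net torque to zero: R × 2.87 = 1012 → R = 353 N.

R_A ≈ 353 N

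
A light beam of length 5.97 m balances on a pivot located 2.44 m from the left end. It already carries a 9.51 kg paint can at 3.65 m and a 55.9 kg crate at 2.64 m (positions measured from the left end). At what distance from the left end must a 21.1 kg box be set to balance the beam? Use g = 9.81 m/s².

x ≈ 1.36 m from the left end

Take moments about the pivot (at 2.44 m from the left end).
Paint can: 9.51 × 9.81 = 93.29 N down at 3.65 m → arm 1.21 m, τ = 93.29 × 1.21 = 112.9 N·m clockwise.
Crate: 55.9 × 9.81 = 548.4 N down at 2.64 m → arm 0.2 m, τ = 548.4 × 0.2 = 109.7 N·m clockwise.
Net moment of existing loads = 222.6 N·m clockwise.
The box weighs 21.1 × 9.81 = 207 N and must supply an equal counterclockwise moment, so its lever arm about the pivot is 222.6 / 207 = 1.08 m.
That puts it at 2.44 − 1.08 = 1.36 m from the left end.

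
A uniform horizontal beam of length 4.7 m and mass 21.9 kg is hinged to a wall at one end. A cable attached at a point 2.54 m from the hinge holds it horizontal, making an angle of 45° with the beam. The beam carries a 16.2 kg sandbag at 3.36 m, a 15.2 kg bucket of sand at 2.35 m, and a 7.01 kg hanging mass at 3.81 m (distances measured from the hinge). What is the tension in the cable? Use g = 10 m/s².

T ≈ 937 N

Sum moments about the hinge (the unknown hinge reaction has zero arm there).
Beam weight: 21.9 × 10 = 219 N down at 2.35 m → arm 2.35 m, τ = 219 × 2.35 = 514.6 N·m clockwise.
Sandbag: 16.2 × 10 = 162 N down at 3.36 m → arm 3.36 m, τ = 162 × 3.36 = 544.3 N·m clockwise.
Bucket of sand: 15.2 × 10 = 152 N down at 2.35 m → arm 2.35 m, τ = 152 × 2.35 = 357.2 N·m clockwise.
Hanging mass: 7.01 × 10 = 70.1 N down at 3.81 m → arm 3.81 m, τ = 70.1 × 3.81 = 267.1 N·m clockwise.
Total clockwise load moment = 1683 N·m.
The cable tension T acts at 2.54 m; only its component perpendicular to the beam, T sinθ, produces torque. sin 45° = 0.7071.
Balancing moments: T × 2.54 × 0.7071 = 1683, giving T = 1683 / 1.796 = 937 N.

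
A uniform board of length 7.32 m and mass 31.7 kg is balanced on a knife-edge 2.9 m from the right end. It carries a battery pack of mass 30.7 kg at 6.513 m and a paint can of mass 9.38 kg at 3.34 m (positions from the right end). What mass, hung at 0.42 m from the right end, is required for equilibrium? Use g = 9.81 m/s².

Take moments about the knife-edge (at 2.9 m from the right end).
Beam weight: 31.7 × 9.81 = 311 N down at 3.66 m → arm 0.76 m, τ = 311 × 0.76 = 236.4 N·m counterclockwise.
Battery pack: 30.7 × 9.81 = 301.2 N down at 6.513 m → arm 3.613 m, τ = 301.2 × 3.613 = 1088 N·m counterclockwise.
Paint can: 9.38 × 9.81 = 92.02 N down at 3.34 m → arm 0.44 m, τ = 92.02 × 0.44 = 40.49 N·m counterclockwise.
Net moment of known loads = 1365 N·m counterclockwise.
An unknown mass m at 0.42 m has arm 2.48 m; its moment is m·g·2.48 clockwise.
Setting net torque to zero: m × 9.81 × 2.48 = 1365 → m = 1365 / (9.81 × 2.48) = 56.1 kg.

m ≈ 56.1 kg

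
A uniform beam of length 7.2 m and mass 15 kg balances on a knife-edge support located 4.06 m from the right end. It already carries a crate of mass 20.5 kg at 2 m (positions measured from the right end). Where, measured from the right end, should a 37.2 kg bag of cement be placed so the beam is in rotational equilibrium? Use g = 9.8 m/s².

Taking torques about the knife-edge support (at 4.06 m from the right end):
Beam weight: 15 × 9.8 = 147 N down at 3.6 m → arm 0.46 m, τ = 147 × 0.46 = 67.62 N·m clockwise.
Crate: 20.5 × 9.8 = 200.9 N down at 2 m → arm 2.06 m, τ = 200.9 × 2.06 = 413.9 N·m clockwise.
Net moment of existing loads = 481.5 N·m clockwise.
The bag of cement weighs 37.2 × 9.8 = 364.6 N and must supply an equal counterclockwise moment, so its lever arm about the knife-edge support is 481.5 / 364.6 = 1.32 m.
That puts it at 4.06 + 1.32 = 5.38 m from the right end.

x ≈ 5.38 m from the right end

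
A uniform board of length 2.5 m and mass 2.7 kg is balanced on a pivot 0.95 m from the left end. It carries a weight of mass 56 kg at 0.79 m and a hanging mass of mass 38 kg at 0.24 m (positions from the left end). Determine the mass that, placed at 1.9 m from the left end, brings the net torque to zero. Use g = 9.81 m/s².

m ≈ 37 kg

About the pivot (at 0.95 m from the left end):
Beam weight: 2.7 × 9.81 = 26.49 N down at 1.25 m → arm 0.3 m, τ = 26.49 × 0.3 = 7.947 N·m clockwise.
Weight: 56 × 9.81 = 549.4 N down at 0.79 m → arm 0.16 m, τ = 549.4 × 0.16 = 87.9 N·m counterclockwise.
Hanging mass: 38 × 9.81 = 372.8 N down at 0.24 m → arm 0.71 m, τ = 372.8 × 0.71 = 264.7 N·m counterclockwise.
Net moment of known loads = 344.7 N·m counterclockwise.
An unknown mass m at 1.9 m has arm 0.95 m; its moment is m·g·0.95 clockwise.
Στ = 0 ⇒ m × 9.81 × 0.95 = 344.7 ⇒ m = 344.7 / (9.81 × 0.95) = 37 kg.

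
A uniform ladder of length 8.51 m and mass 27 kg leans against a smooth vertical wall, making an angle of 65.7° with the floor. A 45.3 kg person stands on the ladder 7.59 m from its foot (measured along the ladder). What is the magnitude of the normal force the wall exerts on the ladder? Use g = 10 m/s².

N_wall ≈ 243 N

Sum moments about the foot of the ladder (the floor normal and friction both act there and drop out).
Ladder weight 27×10 = 270 N acts at 4.255 m along the ladder; its horizontal arm is 4.255·cos65.7° = 1.751 m → τ = 472.8 N·m clockwise.
Person: 45.3×10 = 453 N at 7.59 m → arm 3.123 m → τ = 1415 N·m clockwise.
Wall normal N acts horizontally at the top; its moment arm is the height L sinθ = 8.51·sin65.7° = 7.756 m, counterclockwise.
For rotational equilibrium, N × 7.756 = 1888, so N = 243 N.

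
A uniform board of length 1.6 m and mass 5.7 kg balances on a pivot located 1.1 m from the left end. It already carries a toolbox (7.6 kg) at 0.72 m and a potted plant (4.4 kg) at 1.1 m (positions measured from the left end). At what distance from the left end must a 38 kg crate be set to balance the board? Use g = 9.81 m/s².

x ≈ 1.22 m from the left end

Sum moments about the pivot (at 1.1 m from the left end) (the support reaction has zero arm there).
Beam weight: 5.7 × 9.81 = 55.92 N down at 0.8 m → arm 0.3 m, τ = 55.92 × 0.3 = 16.78 N·m counterclockwise.
Toolbox: 7.6 × 9.81 = 74.56 N down at 0.72 m → arm 0.38 m, τ = 74.56 × 0.38 = 28.33 N·m counterclockwise.
Potted plant: acts at the pivot, moment arm 0 → no torque.
Net moment of existing loads = 45.11 N·m counterclockwise.
The crate weighs 38 × 9.81 = 372.8 N and must supply an equal clockwise moment, so its lever arm about the pivot is 45.11 / 372.8 = 0.121 m.
That puts it at 1.1 + 0.121 = 1.22 m from the left end.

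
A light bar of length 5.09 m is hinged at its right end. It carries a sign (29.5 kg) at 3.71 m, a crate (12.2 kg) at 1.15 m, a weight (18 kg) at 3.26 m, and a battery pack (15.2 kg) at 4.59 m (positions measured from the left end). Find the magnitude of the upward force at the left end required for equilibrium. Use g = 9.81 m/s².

F ≈ 249 N

Take moments about the right end.
Sign: 29.5 × 9.81 = 289.4 N down at 3.71 m → arm 1.38 m, τ = 289.4 × 1.38 = 399.4 N·m counterclockwise.
Crate: 12.2 × 9.81 = 119.7 N down at 1.15 m → arm 3.94 m, τ = 119.7 × 3.94 = 471.6 N·m counterclockwise.
Weight: 18 × 9.81 = 176.6 N down at 3.26 m → arm 1.83 m, τ = 176.6 × 1.83 = 323.2 N·m counterclockwise.
Battery pack: 15.2 × 9.81 = 149.1 N down at 4.59 m → arm 0.5 m, τ = 149.1 × 0.5 = 74.55 N·m counterclockwise.
Net moment of the loads = 1269 N·m counterclockwise.
The upward force F acts at the left end, arm 5.09 m, giving F × 5.09 clockwise.
For rotational equilibrium, F × 5.09 = 1269, so F = 1269 / 5.09 = 249 N.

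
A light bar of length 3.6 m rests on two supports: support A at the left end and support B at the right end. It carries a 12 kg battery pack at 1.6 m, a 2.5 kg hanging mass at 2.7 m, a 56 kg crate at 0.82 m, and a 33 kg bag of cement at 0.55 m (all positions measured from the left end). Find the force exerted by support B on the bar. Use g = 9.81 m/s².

Taking torques about support A:
Battery pack: 12 × 9.81 = 117.7 N down at 1.6 m → arm 1.6 m, τ = 117.7 × 1.6 = 188.3 N·m clockwise.
Hanging mass: 2.5 × 9.81 = 24.53 N down at 2.7 m → arm 2.7 m, τ = 24.53 × 2.7 = 66.23 N·m clockwise.
Crate: 56 × 9.81 = 549.4 N down at 0.82 m → arm 0.82 m, τ = 549.4 × 0.82 = 450.5 N·m clockwise.
Bag of cement: 33 × 9.81 = 323.7 N down at 0.55 m → arm 0.55 m, τ = 323.7 × 0.55 = 178 N·m clockwise.
Net load moment about support A = 883 N·m clockwise.
Reaction R at support B is upward at 3.6 m, arm 3.6 m → moment R × 3.6 counterclockwise.
Στ = 0 ⇒ R × 3.6 = 883 ⇒ R = 245 N.

R_B ≈ 245 N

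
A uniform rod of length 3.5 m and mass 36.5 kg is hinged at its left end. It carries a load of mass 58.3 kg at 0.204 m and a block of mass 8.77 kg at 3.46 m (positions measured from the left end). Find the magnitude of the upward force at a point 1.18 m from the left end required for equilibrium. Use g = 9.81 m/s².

F ≈ 882 N

Choose the left end as the axis so the unknown pivot reaction has zero arm there.
Beam weight: 36.5 × 9.81 = 358.1 N down at 1.75 m → arm 1.75 m, τ = 358.1 × 1.75 = 626.7 N·m clockwise.
Load: 58.3 × 9.81 = 571.9 N down at 0.204 m → arm 0.204 m, τ = 571.9 × 0.204 = 116.7 N·m clockwise.
Block: 8.77 × 9.81 = 86.03 N down at 3.46 m → arm 3.46 m, τ = 86.03 × 3.46 = 297.7 N·m clockwise.
Net moment of the loads = 1041 N·m clockwise.
The upward force F acts at a point 1.18 m from the left end, arm 1.18 m, giving F × 1.18 counterclockwise.
Balancing moments: F × 1.18 = 1041, giving F = 1041 / 1.18 = 882 N.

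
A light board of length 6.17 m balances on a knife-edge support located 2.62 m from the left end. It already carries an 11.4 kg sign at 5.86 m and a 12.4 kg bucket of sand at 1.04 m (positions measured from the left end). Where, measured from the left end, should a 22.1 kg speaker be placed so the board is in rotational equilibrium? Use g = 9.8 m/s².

x ≈ 1.84 m from the left end

About the knife-edge support (at 2.62 m from the left end):
Sign: 11.4 × 9.8 = 111.7 N down at 5.86 m → arm 3.24 m, τ = 111.7 × 3.24 = 361.9 N·m clockwise.
Bucket of sand: 12.4 × 9.8 = 121.5 N down at 1.04 m → arm 1.58 m, τ = 121.5 × 1.58 = 192 N·m counterclockwise.
Net moment of existing loads = 169.9 N·m clockwise.
The speaker weighs 22.1 × 9.8 = 216.6 N and must supply an equal counterclockwise moment, so its lever arm about the knife-edge support is 169.9 / 216.6 = 0.784 m.
That puts it at 2.62 − 0.784 = 1.84 m from the left end.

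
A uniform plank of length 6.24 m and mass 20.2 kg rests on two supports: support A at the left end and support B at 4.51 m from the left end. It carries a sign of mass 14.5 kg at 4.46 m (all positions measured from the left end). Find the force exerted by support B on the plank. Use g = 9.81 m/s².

About support A:
Beam weight: 20.2 × 9.81 = 198.2 N down at 3.12 m → arm 3.12 m, τ = 198.2 × 3.12 = 618.4 N·m clockwise.
Sign: 14.5 × 9.81 = 142.2 N down at 4.46 m → arm 4.46 m, τ = 142.2 × 4.46 = 634.2 N·m clockwise.
Net load moment about support A = 1253 N·m clockwise.
Reaction R at support B is upward at 4.51 m, arm 4.51 m → moment R × 4.51 counterclockwise.
Στ = 0 ⇒ R × 4.51 = 1253 ⇒ R = 278 N.

R_B ≈ 278 N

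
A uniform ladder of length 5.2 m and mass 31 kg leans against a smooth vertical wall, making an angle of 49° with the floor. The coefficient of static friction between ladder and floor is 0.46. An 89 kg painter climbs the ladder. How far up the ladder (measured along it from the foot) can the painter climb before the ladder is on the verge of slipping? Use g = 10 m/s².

d ≈ 2.8 m

Choose the foot of the ladder as the axis so the floor normal and friction both act there and drop out.
Ladder weight 31×10 = 310 N acts at 2.6 m along the ladder; its horizontal arm is 2.6·cos49° = 1.706 m → τ = 528.9 N·m clockwise.
Painter weight 89×10 = 890 N at distance d → arm d·cos49° → τ = 890·d·0.6561 clockwise.
Wall normal N at the top has arm L sinθ = 3.924 m counterclockwise, so Στ = 0 gives N·3.924 = 528.9 + 583.9·d.
ΣFy = 0 ⇒ N_floor = 1200 N, so the maximum friction is μ_s·N_floor = 0.46×1200 = 552 N. ΣFx = 0 ⇒ N_wall = f, so at the slipping point N = 552 N.
Substituting: 552×3.924 = 528.9 + 583.9·d ⇒ d = (2166 − 528.9) / 583.9 = 2.8 m.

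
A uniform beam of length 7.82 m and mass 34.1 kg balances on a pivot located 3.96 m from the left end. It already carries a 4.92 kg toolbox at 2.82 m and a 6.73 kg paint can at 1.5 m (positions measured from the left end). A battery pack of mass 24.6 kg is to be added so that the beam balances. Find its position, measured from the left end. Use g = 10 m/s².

x ≈ 4.93 m from the left end

Sum moments about the pivot (at 3.96 m from the left end) (the support reaction has zero arm there).
Beam weight: 34.1 × 10 = 341 N down at 3.91 m → arm 0.05 m, τ = 341 × 0.05 = 17.05 N·m counterclockwise.
Toolbox: 4.92 × 10 = 49.2 N down at 2.82 m → arm 1.14 m, τ = 49.2 × 1.14 = 56.09 N·m counterclockwise.
Paint can: 6.73 × 10 = 67.3 N down at 1.5 m → arm 2.46 m, τ = 67.3 × 2.46 = 165.6 N·m counterclockwise.
Net moment of existing loads = 238.7 N·m counterclockwise.
The battery pack weighs 24.6 × 10 = 246 N and must supply an equal clockwise moment, so its lever arm about the pivot is 238.7 / 246 = 0.97 m.
That puts it at 3.96 + 0.97 = 4.93 m from the left end.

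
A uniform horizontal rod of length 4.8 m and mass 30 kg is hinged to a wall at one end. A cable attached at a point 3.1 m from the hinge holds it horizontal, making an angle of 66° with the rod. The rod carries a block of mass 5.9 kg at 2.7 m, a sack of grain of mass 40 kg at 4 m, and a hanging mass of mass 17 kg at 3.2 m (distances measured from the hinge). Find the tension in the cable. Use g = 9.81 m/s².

Choose the hinge as the axis so the unknown hinge reaction has zero arm there.
Beam weight: 30 × 9.81 = 294.3 N down at 2.4 m → arm 2.4 m, τ = 294.3 × 2.4 = 706.3 N·m clockwise.
Block: 5.9 × 9.81 = 57.88 N down at 2.7 m → arm 2.7 m, τ = 57.88 × 2.7 = 156.3 N·m clockwise.
Sack of grain: 40 × 9.81 = 392.4 N down at 4 m → arm 4 m, τ = 392.4 × 4 = 1570 N·m clockwise.
Hanging mass: 17 × 9.81 = 166.8 N down at 3.2 m → arm 3.2 m, τ = 166.8 × 3.2 = 533.8 N·m clockwise.
Total clockwise load moment = 2966 N·m.
The cable tension T acts at 3.1 m; only its component perpendicular to the rod, T sinθ, produces torque. sin 66° = 0.9135.
For rotational equilibrium, T × 3.1 × 0.9135 = 2966, so T = 2966 / 2.832 = 1050 N.

T ≈ 1050 N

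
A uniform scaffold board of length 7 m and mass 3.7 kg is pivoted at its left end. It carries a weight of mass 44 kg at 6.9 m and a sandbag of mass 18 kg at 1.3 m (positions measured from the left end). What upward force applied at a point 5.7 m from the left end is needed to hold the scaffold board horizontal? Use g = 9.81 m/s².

F ≈ 585 N

Sum moments about the left end (the unknown pivot reaction has zero arm there).
Beam weight: 3.7 × 9.81 = 36.3 N down at 3.5 m → arm 3.5 m, τ = 36.3 × 3.5 = 127 N·m clockwise.
Weight: 44 × 9.81 = 431.6 N down at 6.9 m → arm 6.9 m, τ = 431.6 × 6.9 = 2978 N·m clockwise.
Sandbag: 18 × 9.81 = 176.6 N down at 1.3 m → arm 1.3 m, τ = 176.6 × 1.3 = 229.6 N·m clockwise.
Net moment of the loads = 3335 N·m clockwise.
The upward force F acts at a point 5.7 m from the left end, arm 5.7 m, giving F × 5.7 counterclockwise.
Στ = 0 ⇒ F × 5.7 = 3335 ⇒ F = 3335 / 5.7 = 585 N.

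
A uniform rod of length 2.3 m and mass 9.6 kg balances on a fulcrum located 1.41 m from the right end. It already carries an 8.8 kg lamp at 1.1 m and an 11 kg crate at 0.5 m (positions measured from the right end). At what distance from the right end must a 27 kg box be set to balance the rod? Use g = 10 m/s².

x ≈ 1.97 m from the right end

Taking torques about the fulcrum (at 1.41 m from the right end):
Beam weight: 9.6 × 10 = 96 N down at 1.15 m → arm 0.26 m, τ = 96 × 0.26 = 24.96 N·m clockwise.
Lamp: 8.8 × 10 = 88 N down at 1.1 m → arm 0.31 m, τ = 88 × 0.31 = 27.28 N·m clockwise.
Crate: 11 × 10 = 110 N down at 0.5 m → arm 0.91 m, τ = 110 × 0.91 = 100.1 N·m clockwise.
Net moment of existing loads = 152.3 N·m clockwise.
The box weighs 27 × 10 = 270 N and must supply an equal counterclockwise moment, so its lever arm about the fulcrum is 152.3 / 270 = 0.564 m.
That puts it at 1.41 + 0.564 = 1.97 m from the right end.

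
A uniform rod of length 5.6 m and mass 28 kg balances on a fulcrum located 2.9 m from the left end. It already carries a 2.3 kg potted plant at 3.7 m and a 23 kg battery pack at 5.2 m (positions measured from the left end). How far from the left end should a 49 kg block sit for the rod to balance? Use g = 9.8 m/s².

x ≈ 1.84 m from the left end

Taking torques about the fulcrum (at 2.9 m from the left end):
Beam weight: 28 × 9.8 = 274.4 N down at 2.8 m → arm 0.1 m, τ = 274.4 × 0.1 = 27.44 N·m counterclockwise.
Potted plant: 2.3 × 9.8 = 22.54 N down at 3.7 m → arm 0.8 m, τ = 22.54 × 0.8 = 18.03 N·m clockwise.
Battery pack: 23 × 9.8 = 225.4 N down at 5.2 m → arm 2.3 m, τ = 225.4 × 2.3 = 518.4 N·m clockwise.
Net moment of existing loads = 509 N·m clockwise.
The block weighs 49 × 9.8 = 480.2 N and must supply an equal counterclockwise moment, so its lever arm about the fulcrum is 509 / 480.2 = 1.06 m.
That puts it at 2.9 − 1.06 = 1.84 m from the left end.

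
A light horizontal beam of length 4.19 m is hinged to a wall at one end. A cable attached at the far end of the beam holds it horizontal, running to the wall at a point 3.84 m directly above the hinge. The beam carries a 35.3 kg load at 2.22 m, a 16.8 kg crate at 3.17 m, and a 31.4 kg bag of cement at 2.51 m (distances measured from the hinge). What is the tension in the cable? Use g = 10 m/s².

Taking torques about the hinge:
Load: 35.3 × 10 = 353 N down at 2.22 m → arm 2.22 m, τ = 353 × 2.22 = 783.7 N·m clockwise.
Crate: 16.8 × 10 = 168 N down at 3.17 m → arm 3.17 m, τ = 168 × 3.17 = 532.6 N·m clockwise.
Bag of cement: 31.4 × 10 = 314 N down at 2.51 m → arm 2.51 m, τ = 314 × 2.51 = 788.1 N·m clockwise.
Total clockwise load moment = 2104 N·m.
The cable tension T acts at 4.19 m; only its component perpendicular to the beam, T sinθ, produces torque. sinθ = h/√(h²+d²) = 3.84/√(3.84²+4.19²) = 0.6756.
For rotational equilibrium, T × 4.19 × 0.6756 = 2104, so T = 2104 / 2.831 = 743 N.

T ≈ 743 N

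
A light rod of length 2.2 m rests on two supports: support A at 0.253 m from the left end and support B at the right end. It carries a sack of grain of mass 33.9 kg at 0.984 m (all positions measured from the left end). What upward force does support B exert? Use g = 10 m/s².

R_B ≈ 127 N

Sum moments about support A (its reaction then has zero moment arm).
Sack of grain: 33.9 × 10 = 339 N down at 0.984 m → arm 0.731 m, τ = 339 × 0.731 = 247.8 N·m clockwise.
Net load moment about support A = 247.8 N·m clockwise.
Reaction R at support B is upward at 2.2 m, arm 1.947 m → moment R × 1.947 counterclockwise.
For rotational equilibrium, R × 1.947 = 247.8, so R = 127 N.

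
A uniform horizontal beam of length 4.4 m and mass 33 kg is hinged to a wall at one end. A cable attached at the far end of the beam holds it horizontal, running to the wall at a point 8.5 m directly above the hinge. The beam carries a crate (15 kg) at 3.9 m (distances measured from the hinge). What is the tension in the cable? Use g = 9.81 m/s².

About the hinge:
Beam weight: 33 × 9.81 = 323.7 N down at 2.2 m → arm 2.2 m, τ = 323.7 × 2.2 = 712.1 N·m clockwise.
Crate: 15 × 9.81 = 147.2 N down at 3.9 m → arm 3.9 m, τ = 147.2 × 3.9 = 574.1 N·m clockwise.
Total clockwise load moment = 1286 N·m.
The cable tension T acts at 4.4 m; only its component perpendicular to the beam, T sinθ, produces torque. sinθ = h/√(h²+d²) = 8.5/√(8.5²+4.4²) = 0.8881.
Balancing moments: T × 4.4 × 0.8881 = 1286, giving T = 1286 / 3.908 = 329 N.

T ≈ 329 N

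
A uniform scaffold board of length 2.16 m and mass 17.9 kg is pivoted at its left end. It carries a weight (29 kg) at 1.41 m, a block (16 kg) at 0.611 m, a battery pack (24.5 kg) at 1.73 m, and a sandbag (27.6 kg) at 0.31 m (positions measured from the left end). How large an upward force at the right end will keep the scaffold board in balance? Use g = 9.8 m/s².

Taking torques about the left end:
Beam weight: 17.9 × 9.8 = 175.4 N down at 1.08 m → arm 1.08 m, τ = 175.4 × 1.08 = 189.4 N·m clockwise.
Weight: 29 × 9.8 = 284.2 N down at 1.41 m → arm 1.41 m, τ = 284.2 × 1.41 = 400.7 N·m clockwise.
Block: 16 × 9.8 = 156.8 N down at 0.611 m → arm 0.611 m, τ = 156.8 × 0.611 = 95.8 N·m clockwise.
Battery pack: 24.5 × 9.8 = 240.1 N down at 1.73 m → arm 1.73 m, τ = 240.1 × 1.73 = 415.4 N·m clockwise.
Sandbag: 27.6 × 9.8 = 270.5 N down at 0.31 m → arm 0.31 m, τ = 270.5 × 0.31 = 83.86 N·m clockwise.
Net moment of the loads = 1185 N·m clockwise.
The upward force F acts at the right end, arm 2.16 m, giving F × 2.16 counterclockwise.
Setting net torque to zero: F × 2.16 = 1185 → F = 1185 / 2.16 = 549 N.

F ≈ 549 N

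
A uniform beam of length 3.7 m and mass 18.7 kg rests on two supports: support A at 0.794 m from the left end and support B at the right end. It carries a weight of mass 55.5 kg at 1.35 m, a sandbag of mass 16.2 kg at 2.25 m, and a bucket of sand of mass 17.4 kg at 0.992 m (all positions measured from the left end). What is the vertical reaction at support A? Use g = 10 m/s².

Take moments about support B.
Beam weight: 18.7 × 10 = 187 N down at 1.85 m → arm 1.85 m, τ = 187 × 1.85 = 345.9 N·m counterclockwise.
Weight: 55.5 × 10 = 555 N down at 1.35 m → arm 2.35 m, τ = 555 × 2.35 = 1304 N·m counterclockwise.
Sandbag: 16.2 × 10 = 162 N down at 2.25 m → arm 1.45 m, τ = 162 × 1.45 = 234.9 N·m counterclockwise.
Bucket of sand: 17.4 × 10 = 174 N down at 0.992 m → arm 2.708 m, τ = 174 × 2.708 = 471.2 N·m counterclockwise.
Net load moment about support B = 2356 N·m counterclockwise.
Reaction R at support A is upward at 0.794 m, arm 2.906 m → moment R × 2.906 clockwise.
Στ = 0 ⇒ R × 2.906 = 2356 ⇒ R = 811 N.

R_A ≈ 811 N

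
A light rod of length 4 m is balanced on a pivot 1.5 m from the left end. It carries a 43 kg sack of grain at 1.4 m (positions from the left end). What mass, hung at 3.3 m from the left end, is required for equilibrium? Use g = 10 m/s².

m ≈ 2.39 kg

Taking torques about the pivot (at 1.5 m from the left end):
Sack of grain: 43 × 10 = 430 N down at 1.4 m → arm 0.1 m, τ = 430 × 0.1 = 43 N·m counterclockwise.
Net moment of known loads = 43 N·m counterclockwise.
An unknown mass m at 3.3 m has arm 1.8 m; its moment is m·g·1.8 clockwise.
For rotational equilibrium, m × 10 × 1.8 = 43, so m = 43 / (10 × 1.8) = 2.39 kg.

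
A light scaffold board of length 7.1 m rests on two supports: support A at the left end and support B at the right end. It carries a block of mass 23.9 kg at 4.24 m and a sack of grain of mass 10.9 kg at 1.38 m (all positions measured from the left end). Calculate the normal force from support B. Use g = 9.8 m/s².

R_B ≈ 161 N

Choose support A as the axis so its reaction then has zero moment arm.
Block: 23.9 × 9.8 = 234.2 N down at 4.24 m → arm 4.24 m, τ = 234.2 × 4.24 = 993 N·m clockwise.
Sack of grain: 10.9 × 9.8 = 106.8 N down at 1.38 m → arm 1.38 m, τ = 106.8 × 1.38 = 147.4 N·m clockwise.
Net load moment about support A = 1140 N·m clockwise.
Reaction R at support B is upward at 7.1 m, arm 7.1 m → moment R × 7.1 counterclockwise.
Στ = 0 ⇒ R × 7.1 = 1140 ⇒ R = 161 N.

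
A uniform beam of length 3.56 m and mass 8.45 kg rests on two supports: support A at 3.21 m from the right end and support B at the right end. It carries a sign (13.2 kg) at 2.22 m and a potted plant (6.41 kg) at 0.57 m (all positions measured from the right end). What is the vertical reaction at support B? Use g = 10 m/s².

R_B ≈ 131 N

Take moments about support A.
Beam weight: 8.45 × 10 = 84.5 N down at 1.78 m → arm 1.43 m, τ = 84.5 × 1.43 = 120.8 N·m clockwise.
Sign: 13.2 × 10 = 132 N down at 2.22 m → arm 0.99 m, τ = 132 × 0.99 = 130.7 N·m clockwise.
Potted plant: 6.41 × 10 = 64.1 N down at 0.57 m → arm 2.64 m, τ = 64.1 × 2.64 = 169.2 N·m clockwise.
Net load moment about support A = 420.7 N·m clockwise.
Reaction R at support B is upward at 0 m, arm 3.21 m → moment R × 3.21 counterclockwise.
For rotational equilibrium, R × 3.21 = 420.7, so R = 131 N.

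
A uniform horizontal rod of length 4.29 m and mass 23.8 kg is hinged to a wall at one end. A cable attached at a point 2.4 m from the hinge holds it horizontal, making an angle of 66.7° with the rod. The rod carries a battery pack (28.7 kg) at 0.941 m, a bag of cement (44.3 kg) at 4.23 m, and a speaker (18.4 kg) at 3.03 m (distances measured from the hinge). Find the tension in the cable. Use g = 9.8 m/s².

Taking torques about the hinge:
Beam weight: 23.8 × 9.8 = 233.2 N down at 2.145 m → arm 2.145 m, τ = 233.2 × 2.145 = 500.2 N·m clockwise.
Battery pack: 28.7 × 9.8 = 281.3 N down at 0.941 m → arm 0.941 m, τ = 281.3 × 0.941 = 264.7 N·m clockwise.
Bag of cement: 44.3 × 9.8 = 434.1 N down at 4.23 m → arm 4.23 m, τ = 434.1 × 4.23 = 1836 N·m clockwise.
Speaker: 18.4 × 9.8 = 180.3 N down at 3.03 m → arm 3.03 m, τ = 180.3 × 3.03 = 546.3 N·m clockwise.
Total clockwise load moment = 3147 N·m.
The cable tension T acts at 2.4 m; only its component perpendicular to the rod, T sinθ, produces torque. sin 66.7° = 0.9184.
For rotational equilibrium, T × 2.4 × 0.9184 = 3147, so T = 3147 / 2.204 = 1430 N.

T ≈ 1430 N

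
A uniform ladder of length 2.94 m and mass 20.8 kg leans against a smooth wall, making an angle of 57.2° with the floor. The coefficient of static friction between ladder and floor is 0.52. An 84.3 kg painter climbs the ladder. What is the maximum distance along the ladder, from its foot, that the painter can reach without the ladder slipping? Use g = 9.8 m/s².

d ≈ 2.59 m

Choose the foot of the ladder as the axis so the floor normal and friction both act there and drop out.
Ladder weight 20.8×9.8 = 203.8 N acts at 1.47 m along the ladder; its horizontal arm is 1.47·cos57.2° = 0.7963 m → τ = 162.3 N·m clockwise.
Painter weight 84.3×9.8 = 826.1 N at distance d → arm d·cos57.2° → τ = 826.1·d·0.5417 clockwise.
Wall normal N at the top has arm L sinθ = 2.471 m counterclockwise, so Στ = 0 gives N·2.471 = 162.3 + 447.5·d.
ΣFy = 0 ⇒ N_floor = 1030 N, so the maximum friction is μ_s·N_floor = 0.52×1030 = 535.6 N. ΣFx = 0 ⇒ N_wall = f, so at the slipping point N = 535.6 N.
Substituting: 535.6×2.471 = 162.3 + 447.5·d ⇒ d = (1323 − 162.3) / 447.5 = 2.59 m.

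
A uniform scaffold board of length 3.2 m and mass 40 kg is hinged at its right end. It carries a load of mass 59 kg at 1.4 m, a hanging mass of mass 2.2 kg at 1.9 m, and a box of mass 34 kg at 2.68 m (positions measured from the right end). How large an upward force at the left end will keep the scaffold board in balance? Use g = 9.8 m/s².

Taking torques about the right end:
Beam weight: 40 × 9.8 = 392 N down at 1.6 m → arm 1.6 m, τ = 392 × 1.6 = 627.2 N·m counterclockwise.
Load: 59 × 9.8 = 578.2 N down at 1.4 m → arm 1.4 m, τ = 578.2 × 1.4 = 809.5 N·m counterclockwise.
Hanging mass: 2.2 × 9.8 = 21.56 N down at 1.9 m → arm 1.9 m, τ = 21.56 × 1.9 = 40.96 N·m counterclockwise.
Box: 34 × 9.8 = 333.2 N down at 2.68 m → arm 2.68 m, τ = 333.2 × 2.68 = 893 N·m counterclockwise.
Net moment of the loads = 2371 N·m counterclockwise.
The upward force F acts at the left end, arm 3.2 m, giving F × 3.2 clockwise.
For rotational equilibrium, F × 3.2 = 2371, so F = 2371 / 3.2 = 741 N.

F ≈ 741 N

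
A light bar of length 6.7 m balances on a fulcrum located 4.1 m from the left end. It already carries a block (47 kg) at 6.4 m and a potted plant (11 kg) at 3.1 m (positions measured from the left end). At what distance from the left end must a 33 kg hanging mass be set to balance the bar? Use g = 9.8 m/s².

x ≈ 1.16 m from the left end

Sum moments about the fulcrum (at 4.1 m from the left end) (the support reaction has zero arm there).
Block: 47 × 9.8 = 460.6 N down at 6.4 m → arm 2.3 m, τ = 460.6 × 2.3 = 1059 N·m clockwise.
Potted plant: 11 × 9.8 = 107.8 N down at 3.1 m → arm 1 m, τ = 107.8 × 1 = 107.8 N·m counterclockwise.
Net moment of existing loads = 951.2 N·m clockwise.
The hanging mass weighs 33 × 9.8 = 323.4 N and must supply an equal counterclockwise moment, so its lever arm about the fulcrum is 951.2 / 323.4 = 2.94 m.
That puts it at 4.1 − 2.94 = 1.16 m from the left end.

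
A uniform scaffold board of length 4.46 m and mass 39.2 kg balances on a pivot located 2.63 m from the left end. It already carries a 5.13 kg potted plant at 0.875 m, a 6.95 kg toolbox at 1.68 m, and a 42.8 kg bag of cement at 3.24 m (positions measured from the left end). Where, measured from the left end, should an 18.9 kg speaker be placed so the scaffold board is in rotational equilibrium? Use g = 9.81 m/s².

x ≈ 2.9 m from the left end

Take moments about the pivot (at 2.63 m from the left end).
Beam weight: 39.2 × 9.81 = 384.6 N down at 2.23 m → arm 0.4 m, τ = 384.6 × 0.4 = 153.8 N·m counterclockwise.
Potted plant: 5.13 × 9.81 = 50.33 N down at 0.875 m → arm 1.755 m, τ = 50.33 × 1.755 = 88.33 N·m counterclockwise.
Toolbox: 6.95 × 9.81 = 68.18 N down at 1.68 m → arm 0.95 m, τ = 68.18 × 0.95 = 64.77 N·m counterclockwise.
Bag of cement: 42.8 × 9.81 = 419.9 N down at 3.24 m → arm 0.61 m, τ = 419.9 × 0.61 = 256.1 N·m clockwise.
Net moment of existing loads = 50.8 N·m counterclockwise.
The speaker weighs 18.9 × 9.81 = 185.4 N and must supply an equal clockwise moment, so its lever arm about the pivot is 50.8 / 185.4 = 0.274 m.
That puts it at 2.63 + 0.274 = 2.9 m from the left end.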